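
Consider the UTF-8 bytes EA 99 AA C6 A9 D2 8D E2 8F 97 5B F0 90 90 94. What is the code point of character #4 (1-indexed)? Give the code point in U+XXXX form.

Offset 0: leading byte 0xEA = 11101010 → 3-byte char #1 = EA 99 AA.
Offset 3: leading byte 0xC6 = 11000110 → 2-byte char #2 = C6 A9.
Offset 5: leading byte 0xD2 = 11010010 → 2-byte char #3 = D2 8D.
Offset 7: leading byte 0xE2 = 11100010 → 3-byte char #4 = E2 8F 97.
Leading byte 0xE2 = 11100010 matches 1110xxxx → 3-byte sequence.
Byte 1: 0xE2 = 11100010, payload 0010 (4 bits).
Byte 2: 0x8F = 10001111 (10xxxxxx ✓), payload 001111.
Byte 3: 0x97 = 10010111 (10xxxxxx ✓), payload 010111.
Concatenate: 0010001111010111 = 0x23D7 (16 bits → U+23D7).

U+23D7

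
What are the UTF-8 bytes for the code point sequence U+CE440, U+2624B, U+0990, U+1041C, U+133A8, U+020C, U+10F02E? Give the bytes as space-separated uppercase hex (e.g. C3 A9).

F3 8E 91 80 F0 A6 89 8B E0 A6 90 F0 90 90 9C F0 93 8E A8 C8 8C F4 8F 80 AE

U+CE440: 4-byte form → F3 8E 91 80.
U+2624B: 4-byte form → F0 A6 89 8B.
U+0990: 3-byte form → E0 A6 90.
U+1041C: 4-byte form → F0 90 90 9C.
U+133A8: 4-byte form → F0 93 8E A8.
U+020C: 2-byte form → C8 8C.
U+10F02E: 4-byte form → F4 8F 80 AE.
Concatenated (25 bytes): F3 8E 91 80 F0 A6 89 8B E0 A6 90 F0 90 90 9C F0 93 8E A8 C8 8C F4 8F 80 AE.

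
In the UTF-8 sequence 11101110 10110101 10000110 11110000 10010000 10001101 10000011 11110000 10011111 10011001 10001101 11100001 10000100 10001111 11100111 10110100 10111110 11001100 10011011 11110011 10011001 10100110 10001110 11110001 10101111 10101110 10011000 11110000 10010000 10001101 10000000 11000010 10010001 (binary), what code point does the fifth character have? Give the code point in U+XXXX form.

U+7D3E

Offset 0: leading byte 0xEE = 11101110 → 3-byte char #1 = EE B5 86.
Offset 3: leading byte 0xF0 = 11110000 → 4-byte char #2 = F0 90 8D 83.
Offset 7: leading byte 0xF0 = 11110000 → 4-byte char #3 = F0 9F 99 8D.
Offset 11: leading byte 0xE1 = 11100001 → 3-byte char #4 = E1 84 8F.
Offset 14: leading byte 0xE7 = 11100111 → 3-byte char #5 = E7 B4 BE.
Leading byte 0xE7 = 11100111 matches 1110xxxx → 3-byte sequence.
Byte 1: 0xE7 = 11100111, payload 0111 (4 bits).
Byte 2: 0xB4 = 10110100 (10xxxxxx ✓), payload 110100.
Byte 3: 0xBE = 10111110 (10xxxxxx ✓), payload 111110.
Concatenate: 0111110100111110 = 0x7D3E (16 bits → U+7D3E).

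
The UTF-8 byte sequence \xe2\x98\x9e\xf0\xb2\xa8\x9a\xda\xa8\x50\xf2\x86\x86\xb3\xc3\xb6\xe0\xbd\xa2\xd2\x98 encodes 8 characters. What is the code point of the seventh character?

Offset 0: leading byte 0xE2 = 11100010 → 3-byte char #1 = E2 98 9E.
Offset 3: leading byte 0xF0 = 11110000 → 4-byte char #2 = F0 B2 A8 9A.
Offset 7: leading byte 0xDA = 11011010 → 2-byte char #3 = DA A8.
Offset 9: leading byte 0x50 = 01010000 → 1-byte char #4 = 50.
Offset 10: leading byte 0xF2 = 11110010 → 4-byte char #5 = F2 86 86 B3.
Offset 14: leading byte 0xC3 = 11000011 → 2-byte char #6 = C3 B6.
Offset 16: leading byte 0xE0 = 11100000 → 3-byte char #7 = E0 BD A2.
Leading byte 0xE0 = 11100000 matches 1110xxxx → 3-byte sequence.
Byte 1: 0xE0 = 11100000, payload 0000 (4 bits).
Byte 2: 0xBD = 10111101 (10xxxxxx ✓), payload 111101.
Byte 3: 0xA2 = 10100010 (10xxxxxx ✓), payload 100010.
Concatenate: 0000111101100010 = 0xF62 (16 bits → U+0F62).

U+0F62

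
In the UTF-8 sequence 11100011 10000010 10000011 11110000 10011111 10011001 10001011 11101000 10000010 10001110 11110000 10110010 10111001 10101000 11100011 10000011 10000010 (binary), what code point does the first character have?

Offset 0: leading byte 0xE3 = 11100011 → 3-byte char #1 = E3 82 83.
Leading byte 0xE3 = 11100011 matches 1110xxxx → 3-byte sequence.
Byte 1: 0xE3 = 11100011, payload 0011 (4 bits).
Byte 2: 0x82 = 10000010 (10xxxxxx ✓), payload 000010.
Byte 3: 0x83 = 10000011 (10xxxxxx ✓), payload 000011.
Concatenate: 0011000010000011 = 0x3083 (16 bits → U+3083).

U+3083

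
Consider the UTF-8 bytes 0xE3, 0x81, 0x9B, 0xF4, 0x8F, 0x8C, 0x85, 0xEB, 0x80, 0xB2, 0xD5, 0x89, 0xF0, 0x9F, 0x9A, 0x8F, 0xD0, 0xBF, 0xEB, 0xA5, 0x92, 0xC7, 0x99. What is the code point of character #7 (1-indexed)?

Offset 0: leading byte 0xE3 = 11100011 → 3-byte char #1 = E3 81 9B.
Offset 3: leading byte 0xF4 = 11110100 → 4-byte char #2 = F4 8F 8C 85.
Offset 7: leading byte 0xEB = 11101011 → 3-byte char #3 = EB 80 B2.
Offset 10: leading byte 0xD5 = 11010101 → 2-byte char #4 = D5 89.
Offset 12: leading byte 0xF0 = 11110000 → 4-byte char #5 = F0 9F 9A 8F.
Offset 16: leading byte 0xD0 = 11010000 → 2-byte char #6 = D0 BF.
Offset 18: leading byte 0xEB = 11101011 → 3-byte char #7 = EB A5 92.
Leading byte 0xEB = 11101011 matches 1110xxxx → 3-byte sequence.
Byte 1: 0xEB = 11101011, payload 1011 (4 bits).
Byte 2: 0xA5 = 10100101 (10xxxxxx ✓), payload 100101.
Byte 3: 0x92 = 10010010 (10xxxxxx ✓), payload 010010.
Concatenate: 1011100101010010 = 0xB952 (16 bits → U+B952).

U+B952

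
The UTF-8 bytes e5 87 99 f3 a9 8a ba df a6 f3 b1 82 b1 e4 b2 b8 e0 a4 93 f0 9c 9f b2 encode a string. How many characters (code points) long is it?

Byte at offset 0: 0xE5 = 11100101 → 3-byte char (#1). Advance 3.
Byte at offset 3: 0xF3 = 11110011 → 4-byte char (#2). Advance 4.
Byte at offset 7: 0xDF = 11011111 → 2-byte char (#3). Advance 2.
Byte at offset 9: 0xF3 = 11110011 → 4-byte char (#4). Advance 4.
Byte at offset 13: 0xE4 = 11100100 → 3-byte char (#5). Advance 3.
Byte at offset 16: 0xE0 = 11100000 → 3-byte char (#6). Advance 3.
Byte at offset 19: 0xF0 = 11110000 → 4-byte char (#7). Advance 4.
Reached end at offset 23 after 7 code points.

7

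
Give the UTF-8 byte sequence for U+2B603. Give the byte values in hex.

F0 AB 98 83

U+2B603 = 0x2B603 = 177667 decimal. In range U+10000–U+10FFFF → 4-byte form: 11110xxx 10xxxxxx 10xxxxxx 10xxxxxx.
Binary (21 bits): 000101011011000000011.
Split 3+6+6+6: 000 | 101011 | 011000 | 000011.
Byte 1: 11110000 = 0xF0.
Byte 2: 10101011 = 0xAB.
Byte 3: 10011000 = 0x98.
Byte 4: 10000011 = 0x83.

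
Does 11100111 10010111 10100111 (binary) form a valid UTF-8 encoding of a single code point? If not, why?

valid

Leading byte 0xE7 = 11100111 → 3-byte form.
Continuation bytes 0x97=10010111, 0xA7=10100111 all match 10xxxxxx.
Decoded value 0x75E7 is ≥ 0x800 (shortest form) and not a surrogate.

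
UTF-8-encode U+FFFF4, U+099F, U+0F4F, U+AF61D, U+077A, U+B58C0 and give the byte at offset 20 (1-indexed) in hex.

0x80

1-indexed offset 20 is 0-indexed offset 19.
U+FFFF4 → 4-byte form F3 BF BF B4 at offsets 0–3.
U+099F → 3-byte form E0 A6 9F at offsets 4–6.
U+0F4F → 3-byte form E0 BD 8F at offsets 7–9.
U+AF61D → 4-byte form F2 AF 98 9D at offsets 10–13.
U+077A → 2-byte form DD BA at offsets 14–15.
U+B58C0 → 4-byte form F2 B5 A3 80 at offsets 16–19.
Offset 19 falls in char 6's range; it's byte 4 of F2 B5 A3 80 = 0x80.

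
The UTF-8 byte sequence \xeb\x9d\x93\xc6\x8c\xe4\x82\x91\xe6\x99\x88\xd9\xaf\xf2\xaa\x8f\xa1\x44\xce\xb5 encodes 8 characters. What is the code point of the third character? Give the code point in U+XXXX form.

Offset 0: leading byte 0xEB = 11101011 → 3-byte char #1 = EB 9D 93.
Offset 3: leading byte 0xC6 = 11000110 → 2-byte char #2 = C6 8C.
Offset 5: leading byte 0xE4 = 11100100 → 3-byte char #3 = E4 82 91.
Leading byte 0xE4 = 11100100 matches 1110xxxx → 3-byte sequence.
Byte 1: 0xE4 = 11100100, payload 0100 (4 bits).
Byte 2: 0x82 = 10000010 (10xxxxxx ✓), payload 000010.
Byte 3: 0x91 = 10010001 (10xxxxxx ✓), payload 010001.
Concatenate: 0100000010010001 = 0x4091 (16 bits → U+4091).

U+4091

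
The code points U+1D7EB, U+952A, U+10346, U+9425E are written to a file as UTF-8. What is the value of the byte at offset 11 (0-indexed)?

0xF2

U+1D7EB → 4-byte form F0 9D 9F AB at offsets 0–3.
U+952A → 3-byte form E9 94 AA at offsets 4–6.
U+10346 → 4-byte form F0 90 8D 86 at offsets 7–10.
U+9425E → 4-byte form F2 94 89 9E at offsets 11–14.
Offset 11 falls in char 4's range; it's byte 1 of F2 94 89 9E = 0xF2.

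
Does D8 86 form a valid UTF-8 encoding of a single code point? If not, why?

valid

Leading byte 0xD8 = 11011000 → 2-byte form.
Continuation bytes 0x86=10000110 all match 10xxxxxx.
Decoded value 0x606 is ≥ 0x80 (shortest form) and not a surrogate.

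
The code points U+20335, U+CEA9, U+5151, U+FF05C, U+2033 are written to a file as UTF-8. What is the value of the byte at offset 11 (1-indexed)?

1-indexed offset 11 is 0-indexed offset 10.
U+20335 → 4-byte form F0 A0 8C B5 at offsets 0–3.
U+CEA9 → 3-byte form EC BA A9 at offsets 4–6.
U+5151 → 3-byte form E5 85 91 at offsets 7–9.
U+FF05C → 4-byte form F3 BF 81 9C at offsets 10–13.
Offset 10 falls in char 4's range; it's byte 1 of F3 BF 81 9C = 0xF3.

0xF3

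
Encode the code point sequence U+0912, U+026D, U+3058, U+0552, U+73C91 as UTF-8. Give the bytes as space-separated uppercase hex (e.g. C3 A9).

U+0912: 3-byte form → E0 A4 92.
U+026D: 2-byte form → C9 AD.
U+3058: 3-byte form → E3 81 98.
U+0552: 2-byte form → D5 92.
U+73C91: 4-byte form → F1 B3 B2 91.
Concatenated (14 bytes): E0 A4 92 C9 AD E3 81 98 D5 92 F1 B3 B2 91.

E0 A4 92 C9 AD E3 81 98 D5 92 F1 B3 B2 91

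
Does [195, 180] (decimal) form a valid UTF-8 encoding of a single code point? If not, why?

Leading byte 0xC3 = 11000011 → 2-byte form.
Continuation bytes 0xB4=10110100 all match 10xxxxxx.
Decoded value 0xF4 is ≥ 0x80 (shortest form) and not a surrogate.

valid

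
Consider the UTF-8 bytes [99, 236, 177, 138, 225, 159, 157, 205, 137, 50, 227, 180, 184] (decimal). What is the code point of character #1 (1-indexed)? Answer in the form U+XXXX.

U+0063

Offset 0: leading byte 0x63 = 01100011 → 1-byte char #1 = 63.
Leading byte 0x63 = 01100011 matches 0xxxxxxx → 1-byte sequence.
Byte 1: 0x63 = 01100011, payload 1100011 (7 bits).
Concatenate: 1100011 = 0x63 (7 bits → U+0063).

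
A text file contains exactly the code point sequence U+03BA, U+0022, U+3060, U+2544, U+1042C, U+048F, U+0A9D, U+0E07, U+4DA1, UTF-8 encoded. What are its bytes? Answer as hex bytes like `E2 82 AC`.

CE BA 22 E3 81 A0 E2 95 84 F0 90 90 AC D2 8F E0 AA 9D E0 B8 87 E4 B6 A1

U+03BA: 2-byte form → CE BA.
U+0022: 1-byte form → 22.
U+3060: 3-byte form → E3 81 A0.
U+2544: 3-byte form → E2 95 84.
U+1042C: 4-byte form → F0 90 90 AC.
U+048F: 2-byte form → D2 8F.
U+0A9D: 3-byte form → E0 AA 9D.
U+0E07: 3-byte form → E0 B8 87.
U+4DA1: 3-byte form → E4 B6 A1.
Concatenated (24 bytes): CE BA 22 E3 81 A0 E2 95 84 F0 90 90 AC D2 8F E0 AA 9D E0 B8 87 E4 B6 A1.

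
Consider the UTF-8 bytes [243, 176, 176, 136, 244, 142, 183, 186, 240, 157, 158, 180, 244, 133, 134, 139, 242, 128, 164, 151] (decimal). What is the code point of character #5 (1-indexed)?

U+80917

Offset 0: leading byte 0xF3 = 11110011 → 4-byte char #1 = F3 B0 B0 88.
Offset 4: leading byte 0xF4 = 11110100 → 4-byte char #2 = F4 8E B7 BA.
Offset 8: leading byte 0xF0 = 11110000 → 4-byte char #3 = F0 9D 9E B4.
Offset 12: leading byte 0xF4 = 11110100 → 4-byte char #4 = F4 85 86 8B.
Offset 16: leading byte 0xF2 = 11110010 → 4-byte char #5 = F2 80 A4 97.
Leading byte 0xF2 = 11110010 matches 11110xxx → 4-byte sequence.
Byte 1: 0xF2 = 11110010, payload 010 (3 bits).
Byte 2: 0x80 = 10000000 (10xxxxxx ✓), payload 000000.
Byte 3: 0xA4 = 10100100 (10xxxxxx ✓), payload 100100.
Byte 4: 0x97 = 10010111 (10xxxxxx ✓), payload 010111.
Concatenate: 010000000100100010111 = 0x80917 (21 bits → U+80917).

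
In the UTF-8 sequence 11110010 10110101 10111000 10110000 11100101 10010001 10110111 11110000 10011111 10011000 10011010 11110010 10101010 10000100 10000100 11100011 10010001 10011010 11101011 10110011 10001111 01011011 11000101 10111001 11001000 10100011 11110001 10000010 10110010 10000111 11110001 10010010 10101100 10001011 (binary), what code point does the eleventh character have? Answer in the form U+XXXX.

Offset 0: leading byte 0xF2 = 11110010 → 4-byte char #1 = F2 B5 B8 B0.
Offset 4: leading byte 0xE5 = 11100101 → 3-byte char #2 = E5 91 B7.
Offset 7: leading byte 0xF0 = 11110000 → 4-byte char #3 = F0 9F 98 9A.
Offset 11: leading byte 0xF2 = 11110010 → 4-byte char #4 = F2 AA 84 84.
Offset 15: leading byte 0xE3 = 11100011 → 3-byte char #5 = E3 91 9A.
Offset 18: leading byte 0xEB = 11101011 → 3-byte char #6 = EB B3 8F.
Offset 21: leading byte 0x5B = 01011011 → 1-byte char #7 = 5B.
Offset 22: leading byte 0xC5 = 11000101 → 2-byte char #8 = C5 B9.
Offset 24: leading byte 0xC8 = 11001000 → 2-byte char #9 = C8 A3.
Offset 26: leading byte 0xF1 = 11110001 → 4-byte char #10 = F1 82 B2 87.
Offset 30: leading byte 0xF1 = 11110001 → 4-byte char #11 = F1 92 AC 8B.
Leading byte 0xF1 = 11110001 matches 11110xxx → 4-byte sequence.
Byte 1: 0xF1 = 11110001, payload 001 (3 bits).
Byte 2: 0x92 = 10010010 (10xxxxxx ✓), payload 010010.
Byte 3: 0xAC = 10101100 (10xxxxxx ✓), payload 101100.
Byte 4: 0x8B = 10001011 (10xxxxxx ✓), payload 001011.
Concatenate: 001010010101100001011 = 0x52B0B (21 bits → U+52B0B).

U+52B0B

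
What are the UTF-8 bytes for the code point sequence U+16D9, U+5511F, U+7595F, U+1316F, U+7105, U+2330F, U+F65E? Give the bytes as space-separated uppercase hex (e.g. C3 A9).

E1 9B 99 F1 95 84 9F F1 B5 A5 9F F0 93 85 AF E7 84 85 F0 A3 8C 8F EF 99 9E

U+16D9: 3-byte form → E1 9B 99.
U+5511F: 4-byte form → F1 95 84 9F.
U+7595F: 4-byte form → F1 B5 A5 9F.
U+1316F: 4-byte form → F0 93 85 AF.
U+7105: 3-byte form → E7 84 85.
U+2330F: 4-byte form → F0 A3 8C 8F.
U+F65E: 3-byte form → EF 99 9E.
Concatenated (25 bytes): E1 9B 99 F1 95 84 9F F1 B5 A5 9F F0 93 85 AF E7 84 85 F0 A3 8C 8F EF 99 9E.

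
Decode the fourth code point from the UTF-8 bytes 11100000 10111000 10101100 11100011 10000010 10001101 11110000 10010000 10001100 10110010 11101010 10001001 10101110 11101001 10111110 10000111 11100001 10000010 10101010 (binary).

U+A26E

Offset 0: leading byte 0xE0 = 11100000 → 3-byte char #1 = E0 B8 AC.
Offset 3: leading byte 0xE3 = 11100011 → 3-byte char #2 = E3 82 8D.
Offset 6: leading byte 0xF0 = 11110000 → 4-byte char #3 = F0 90 8C B2.
Offset 10: leading byte 0xEA = 11101010 → 3-byte char #4 = EA 89 AE.
Leading byte 0xEA = 11101010 matches 1110xxxx → 3-byte sequence.
Byte 1: 0xEA = 11101010, payload 1010 (4 bits).
Byte 2: 0x89 = 10001001 (10xxxxxx ✓), payload 001001.
Byte 3: 0xAE = 10101110 (10xxxxxx ✓), payload 101110.
Concatenate: 1010001001101110 = 0xA26E (16 bits → U+A26E).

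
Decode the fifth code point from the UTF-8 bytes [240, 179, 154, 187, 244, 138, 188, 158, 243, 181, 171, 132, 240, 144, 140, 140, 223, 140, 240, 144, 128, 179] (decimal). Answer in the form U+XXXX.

U+07CC

Offset 0: leading byte 0xF0 = 11110000 → 4-byte char #1 = F0 B3 9A BB.
Offset 4: leading byte 0xF4 = 11110100 → 4-byte char #2 = F4 8A BC 9E.
Offset 8: leading byte 0xF3 = 11110011 → 4-byte char #3 = F3 B5 AB 84.
Offset 12: leading byte 0xF0 = 11110000 → 4-byte char #4 = F0 90 8C 8C.
Offset 16: leading byte 0xDF = 11011111 → 2-byte char #5 = DF 8C.
Leading byte 0xDF = 11011111 matches 110xxxxx → 2-byte sequence.
Byte 1: 0xDF = 11011111, payload 11111 (5 bits).
Byte 2: 0x8C = 10001100 (10xxxxxx ✓), payload 001100.
Concatenate: 11111001100 = 0x7CC (11 bits → U+07CC).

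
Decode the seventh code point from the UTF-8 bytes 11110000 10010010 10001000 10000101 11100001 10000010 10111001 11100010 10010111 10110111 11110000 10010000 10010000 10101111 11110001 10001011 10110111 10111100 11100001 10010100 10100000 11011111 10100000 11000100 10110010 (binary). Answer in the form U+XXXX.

U+07E0

Offset 0: leading byte 0xF0 = 11110000 → 4-byte char #1 = F0 92 88 85.
Offset 4: leading byte 0xE1 = 11100001 → 3-byte char #2 = E1 82 B9.
Offset 7: leading byte 0xE2 = 11100010 → 3-byte char #3 = E2 97 B7.
Offset 10: leading byte 0xF0 = 11110000 → 4-byte char #4 = F0 90 90 AF.
Offset 14: leading byte 0xF1 = 11110001 → 4-byte char #5 = F1 8B B7 BC.
Offset 18: leading byte 0xE1 = 11100001 → 3-byte char #6 = E1 94 A0.
Offset 21: leading byte 0xDF = 11011111 → 2-byte char #7 = DF A0.
Leading byte 0xDF = 11011111 matches 110xxxxx → 2-byte sequence.
Byte 1: 0xDF = 11011111, payload 11111 (5 bits).
Byte 2: 0xA0 = 10100000 (10xxxxxx ✓), payload 100000.
Concatenate: 11111100000 = 0x7E0 (11 bits → U+07E0).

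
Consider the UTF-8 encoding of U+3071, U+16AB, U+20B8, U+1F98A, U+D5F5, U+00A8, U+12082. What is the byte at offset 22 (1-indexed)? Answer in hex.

0x82

1-indexed offset 22 is 0-indexed offset 21.
U+3071 → 3-byte form E3 81 B1 at offsets 0–2.
U+16AB → 3-byte form E1 9A AB at offsets 3–5.
U+20B8 → 3-byte form E2 82 B8 at offsets 6–8.
U+1F98A → 4-byte form F0 9F A6 8A at offsets 9–12.
U+D5F5 → 3-byte form ED 97 B5 at offsets 13–15.
U+00A8 → 2-byte form C2 A8 at offsets 16–17.
U+12082 → 4-byte form F0 92 82 82 at offsets 18–21.
Offset 21 falls in char 7's range; it's byte 4 of F0 92 82 82 = 0x82.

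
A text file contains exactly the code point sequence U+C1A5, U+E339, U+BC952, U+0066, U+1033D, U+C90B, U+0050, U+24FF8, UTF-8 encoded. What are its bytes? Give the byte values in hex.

U+C1A5: 3-byte form → EC 86 A5.
U+E339: 3-byte form → EE 8C B9.
U+BC952: 4-byte form → F2 BC A5 92.
U+0066: 1-byte form → 66.
U+1033D: 4-byte form → F0 90 8C BD.
U+C90B: 3-byte form → EC A4 8B.
U+0050: 1-byte form → 50.
U+24FF8: 4-byte form → F0 A4 BF B8.
Concatenated (23 bytes): EC 86 A5 EE 8C B9 F2 BC A5 92 66 F0 90 8C BD EC A4 8B 50 F0 A4 BF B8.

EC 86 A5 EE 8C B9 F2 BC A5 92 66 F0 90 8C BD EC A4 8B 50 F0 A4 BF B8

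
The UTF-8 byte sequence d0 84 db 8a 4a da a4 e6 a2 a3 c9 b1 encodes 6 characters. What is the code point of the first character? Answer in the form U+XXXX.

Offset 0: leading byte 0xD0 = 11010000 → 2-byte char #1 = D0 84.
Leading byte 0xD0 = 11010000 matches 110xxxxx → 2-byte sequence.
Byte 1: 0xD0 = 11010000, payload 10000 (5 bits).
Byte 2: 0x84 = 10000100 (10xxxxxx ✓), payload 000100.
Concatenate: 10000000100 = 0x404 (11 bits → U+0404).

U+0404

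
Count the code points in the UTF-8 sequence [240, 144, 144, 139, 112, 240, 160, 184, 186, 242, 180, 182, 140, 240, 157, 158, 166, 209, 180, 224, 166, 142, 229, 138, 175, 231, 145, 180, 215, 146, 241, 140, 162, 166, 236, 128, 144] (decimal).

12

Byte at offset 0: 0xF0 = 11110000 → 4-byte char (#1). Advance 4.
Byte at offset 4: 0x70 = 01110000 → 1-byte char (#2). Advance 1.
Byte at offset 5: 0xF0 = 11110000 → 4-byte char (#3). Advance 4.
Byte at offset 9: 0xF2 = 11110010 → 4-byte char (#4). Advance 4.
Byte at offset 13: 0xF0 = 11110000 → 4-byte char (#5). Advance 4.
Byte at offset 17: 0xD1 = 11010001 → 2-byte char (#6). Advance 2.
Byte at offset 19: 0xE0 = 11100000 → 3-byte char (#7). Advance 3.
Byte at offset 22: 0xE5 = 11100101 → 3-byte char (#8). Advance 3.
Byte at offset 25: 0xE7 = 11100111 → 3-byte char (#9). Advance 3.
Byte at offset 28: 0xD7 = 11010111 → 2-byte char (#10). Advance 2.
Byte at offset 30: 0xF1 = 11110001 → 4-byte char (#11). Advance 4.
Byte at offset 34: 0xEC = 11101100 → 3-byte char (#12). Advance 3.
Reached end at offset 37 after 12 code points.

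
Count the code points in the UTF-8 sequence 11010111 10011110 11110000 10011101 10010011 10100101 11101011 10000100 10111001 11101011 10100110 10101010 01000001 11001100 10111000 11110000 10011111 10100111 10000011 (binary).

Byte at offset 0: 0xD7 = 11010111 → 2-byte char (#1). Advance 2.
Byte at offset 2: 0xF0 = 11110000 → 4-byte char (#2). Advance 4.
Byte at offset 6: 0xEB = 11101011 → 3-byte char (#3). Advance 3.
Byte at offset 9: 0xEB = 11101011 → 3-byte char (#4). Advance 3.
Byte at offset 12: 0x41 = 01000001 → 1-byte char (#5). Advance 1.
Byte at offset 13: 0xCC = 11001100 → 2-byte char (#6). Advance 2.
Byte at offset 15: 0xF0 = 11110000 → 4-byte char (#7). Advance 4.
Reached end at offset 19 after 7 code points.

7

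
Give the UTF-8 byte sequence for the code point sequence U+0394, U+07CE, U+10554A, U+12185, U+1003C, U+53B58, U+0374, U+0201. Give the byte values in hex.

U+0394: 2-byte form → CE 94.
U+07CE: 2-byte form → DF 8E.
U+10554A: 4-byte form → F4 85 95 8A.
U+12185: 4-byte form → F0 92 86 85.
U+1003C: 4-byte form → F0 90 80 BC.
U+53B58: 4-byte form → F1 93 AD 98.
U+0374: 2-byte form → CD B4.
U+0201: 2-byte form → C8 81.
Concatenated (24 bytes): CE 94 DF 8E F4 85 95 8A F0 92 86 85 F0 90 80 BC F1 93 AD 98 CD B4 C8 81.

CE 94 DF 8E F4 85 95 8A F0 92 86 85 F0 90 80 BC F1 93 AD 98 CD B4 C8 81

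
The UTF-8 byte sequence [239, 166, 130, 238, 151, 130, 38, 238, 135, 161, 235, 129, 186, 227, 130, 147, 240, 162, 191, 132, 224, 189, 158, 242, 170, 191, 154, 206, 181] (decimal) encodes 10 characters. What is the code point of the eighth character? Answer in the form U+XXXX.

U+0F5E

Offset 0: leading byte 0xEF = 11101111 → 3-byte char #1 = EF A6 82.
Offset 3: leading byte 0xEE = 11101110 → 3-byte char #2 = EE 97 82.
Offset 6: leading byte 0x26 = 00100110 → 1-byte char #3 = 26.
Offset 7: leading byte 0xEE = 11101110 → 3-byte char #4 = EE 87 A1.
Offset 10: leading byte 0xEB = 11101011 → 3-byte char #5 = EB 81 BA.
Offset 13: leading byte 0xE3 = 11100011 → 3-byte char #6 = E3 82 93.
Offset 16: leading byte 0xF0 = 11110000 → 4-byte char #7 = F0 A2 BF 84.
Offset 20: leading byte 0xE0 = 11100000 → 3-byte char #8 = E0 BD 9E.
Leading byte 0xE0 = 11100000 matches 1110xxxx → 3-byte sequence.
Byte 1: 0xE0 = 11100000, payload 0000 (4 bits).
Byte 2: 0xBD = 10111101 (10xxxxxx ✓), payload 111101.
Byte 3: 0x9E = 10011110 (10xxxxxx ✓), payload 011110.
Concatenate: 0000111101011110 = 0xF5E (16 bits → U+0F5E).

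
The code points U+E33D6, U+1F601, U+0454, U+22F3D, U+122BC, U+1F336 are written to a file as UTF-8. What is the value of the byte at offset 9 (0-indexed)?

0x94

U+E33D6 → 4-byte form F3 A3 8F 96 at offsets 0–3.
U+1F601 → 4-byte form F0 9F 98 81 at offsets 4–7.
U+0454 → 2-byte form D1 94 at offsets 8–9.
Offset 9 falls in char 3's range; it's byte 2 of D1 94 = 0x94.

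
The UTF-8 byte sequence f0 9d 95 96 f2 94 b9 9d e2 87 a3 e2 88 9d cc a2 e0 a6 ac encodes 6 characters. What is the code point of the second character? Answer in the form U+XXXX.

U+94E5D

Offset 0: leading byte 0xF0 = 11110000 → 4-byte char #1 = F0 9D 95 96.
Offset 4: leading byte 0xF2 = 11110010 → 4-byte char #2 = F2 94 B9 9D.
Leading byte 0xF2 = 11110010 matches 11110xxx → 4-byte sequence.
Byte 1: 0xF2 = 11110010, payload 010 (3 bits).
Byte 2: 0x94 = 10010100 (10xxxxxx ✓), payload 010100.
Byte 3: 0xB9 = 10111001 (10xxxxxx ✓), payload 111001.
Byte 4: 0x9D = 10011101 (10xxxxxx ✓), payload 011101.
Concatenate: 010010100111001011101 = 0x94E5D (21 bits → U+94E5D).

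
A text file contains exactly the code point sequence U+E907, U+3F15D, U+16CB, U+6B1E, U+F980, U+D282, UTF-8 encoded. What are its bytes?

U+E907: 3-byte form → EE A4 87.
U+3F15D: 4-byte form → F0 BF 85 9D.
U+16CB: 3-byte form → E1 9B 8B.
U+6B1E: 3-byte form → E6 AC 9E.
U+F980: 3-byte form → EF A6 80.
U+D282: 3-byte form → ED 8A 82.
Concatenated (19 bytes): EE A4 87 F0 BF 85 9D E1 9B 8B E6 AC 9E EF A6 80 ED 8A 82.

EE A4 87 F0 BF 85 9D E1 9B 8B E6 AC 9E EF A6 80 ED 8A 82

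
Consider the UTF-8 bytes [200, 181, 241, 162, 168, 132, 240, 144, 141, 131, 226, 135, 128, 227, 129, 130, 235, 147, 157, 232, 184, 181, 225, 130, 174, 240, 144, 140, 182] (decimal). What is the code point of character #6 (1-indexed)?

Offset 0: leading byte 0xC8 = 11001000 → 2-byte char #1 = C8 B5.
Offset 2: leading byte 0xF1 = 11110001 → 4-byte char #2 = F1 A2 A8 84.
Offset 6: leading byte 0xF0 = 11110000 → 4-byte char #3 = F0 90 8D 83.
Offset 10: leading byte 0xE2 = 11100010 → 3-byte char #4 = E2 87 80.
Offset 13: leading byte 0xE3 = 11100011 → 3-byte char #5 = E3 81 82.
Offset 16: leading byte 0xEB = 11101011 → 3-byte char #6 = EB 93 9D.
Leading byte 0xEB = 11101011 matches 1110xxxx → 3-byte sequence.
Byte 1: 0xEB = 11101011, payload 1011 (4 bits).
Byte 2: 0x93 = 10010011 (10xxxxxx ✓), payload 010011.
Byte 3: 0x9D = 10011101 (10xxxxxx ✓), payload 011101.
Concatenate: 1011010011011101 = 0xB4DD (16 bits → U+B4DD).

U+B4DD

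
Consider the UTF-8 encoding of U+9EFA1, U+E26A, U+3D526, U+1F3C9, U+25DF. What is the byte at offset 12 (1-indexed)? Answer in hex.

0xF0

1-indexed offset 12 is 0-indexed offset 11.
U+9EFA1 → 4-byte form F2 9E BE A1 at offsets 0–3.
U+E26A → 3-byte form EE 89 AA at offsets 4–6.
U+3D526 → 4-byte form F0 BD 94 A6 at offsets 7–10.
U+1F3C9 → 4-byte form F0 9F 8F 89 at offsets 11–14.
Offset 11 falls in char 4's range; it's byte 1 of F0 9F 8F 89 = 0xF0.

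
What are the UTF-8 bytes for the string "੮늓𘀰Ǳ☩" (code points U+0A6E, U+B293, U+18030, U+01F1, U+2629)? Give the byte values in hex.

U+0A6E: 3-byte form → E0 A9 AE.
U+B293: 3-byte form → EB 8A 93.
U+18030: 4-byte form → F0 98 80 B0.
U+01F1: 2-byte form → C7 B1.
U+2629: 3-byte form → E2 98 A9.
Concatenated (15 bytes): E0 A9 AE EB 8A 93 F0 98 80 B0 C7 B1 E2 98 A9.

E0 A9 AE EB 8A 93 F0 98 80 B0 C7 B1 E2 98 A9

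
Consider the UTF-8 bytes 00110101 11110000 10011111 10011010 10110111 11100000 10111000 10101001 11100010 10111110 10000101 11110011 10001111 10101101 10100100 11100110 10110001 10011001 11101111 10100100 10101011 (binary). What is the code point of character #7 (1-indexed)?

U+F92B

Offset 0: leading byte 0x35 = 00110101 → 1-byte char #1 = 35.
Offset 1: leading byte 0xF0 = 11110000 → 4-byte char #2 = F0 9F 9A B7.
Offset 5: leading byte 0xE0 = 11100000 → 3-byte char #3 = E0 B8 A9.
Offset 8: leading byte 0xE2 = 11100010 → 3-byte char #4 = E2 BE 85.
Offset 11: leading byte 0xF3 = 11110011 → 4-byte char #5 = F3 8F AD A4.
Offset 15: leading byte 0xE6 = 11100110 → 3-byte char #6 = E6 B1 99.
Offset 18: leading byte 0xEF = 11101111 → 3-byte char #7 = EF A4 AB.
Leading byte 0xEF = 11101111 matches 1110xxxx → 3-byte sequence.
Byte 1: 0xEF = 11101111, payload 1111 (4 bits).
Byte 2: 0xA4 = 10100100 (10xxxxxx ✓), payload 100100.
Byte 3: 0xAB = 10101011 (10xxxxxx ✓), payload 101011.
Concatenate: 1111100100101011 = 0xF92B (16 bits → U+F92B).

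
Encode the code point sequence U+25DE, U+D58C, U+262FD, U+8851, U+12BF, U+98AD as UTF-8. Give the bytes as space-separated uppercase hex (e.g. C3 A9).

U+25DE: 3-byte form → E2 97 9E.
U+D58C: 3-byte form → ED 96 8C.
U+262FD: 4-byte form → F0 A6 8B BD.
U+8851: 3-byte form → E8 A1 91.
U+12BF: 3-byte form → E1 8A BF.
U+98AD: 3-byte form → E9 A2 AD.
Concatenated (19 bytes): E2 97 9E ED 96 8C F0 A6 8B BD E8 A1 91 E1 8A BF E9 A2 AD.

E2 97 9E ED 96 8C F0 A6 8B BD E8 A1 91 E1 8A BF E9 A2 AD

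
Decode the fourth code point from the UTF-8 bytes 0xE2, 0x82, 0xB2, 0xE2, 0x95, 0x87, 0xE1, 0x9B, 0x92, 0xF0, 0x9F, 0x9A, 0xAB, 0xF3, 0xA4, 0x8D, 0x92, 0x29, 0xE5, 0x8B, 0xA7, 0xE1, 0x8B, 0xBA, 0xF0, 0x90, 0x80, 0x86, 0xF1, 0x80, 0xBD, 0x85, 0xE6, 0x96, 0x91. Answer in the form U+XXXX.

Offset 0: leading byte 0xE2 = 11100010 → 3-byte char #1 = E2 82 B2.
Offset 3: leading byte 0xE2 = 11100010 → 3-byte char #2 = E2 95 87.
Offset 6: leading byte 0xE1 = 11100001 → 3-byte char #3 = E1 9B 92.
Offset 9: leading byte 0xF0 = 11110000 → 4-byte char #4 = F0 9F 9A AB.
Leading byte 0xF0 = 11110000 matches 11110xxx → 4-byte sequence.
Byte 1: 0xF0 = 11110000, payload 000 (3 bits).
Byte 2: 0x9F = 10011111 (10xxxxxx ✓), payload 011111.
Byte 3: 0x9A = 10011010 (10xxxxxx ✓), payload 011010.
Byte 4: 0xAB = 10101011 (10xxxxxx ✓), payload 101011.
Concatenate: 000011111011010101011 = 0x1F6AB (21 bits → U+1F6AB).

U+1F6AB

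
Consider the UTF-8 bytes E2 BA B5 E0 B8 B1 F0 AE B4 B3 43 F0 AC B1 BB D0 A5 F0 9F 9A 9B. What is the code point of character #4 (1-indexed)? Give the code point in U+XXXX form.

Offset 0: leading byte 0xE2 = 11100010 → 3-byte char #1 = E2 BA B5.
Offset 3: leading byte 0xE0 = 11100000 → 3-byte char #2 = E0 B8 B1.
Offset 6: leading byte 0xF0 = 11110000 → 4-byte char #3 = F0 AE B4 B3.
Offset 10: leading byte 0x43 = 01000011 → 1-byte char #4 = 43.
Leading byte 0x43 = 01000011 matches 0xxxxxxx → 1-byte sequence.
Byte 1: 0x43 = 01000011, payload 1000011 (7 bits).
Concatenate: 1000011 = 0x43 (7 bits → U+0043).

U+0043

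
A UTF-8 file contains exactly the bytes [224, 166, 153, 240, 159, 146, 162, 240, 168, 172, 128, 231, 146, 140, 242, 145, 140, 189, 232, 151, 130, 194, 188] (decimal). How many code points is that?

Byte at offset 0: 0xE0 = 11100000 → 3-byte char (#1). Advance 3.
Byte at offset 3: 0xF0 = 11110000 → 4-byte char (#2). Advance 4.
Byte at offset 7: 0xF0 = 11110000 → 4-byte char (#3). Advance 4.
Byte at offset 11: 0xE7 = 11100111 → 3-byte char (#4). Advance 3.
Byte at offset 14: 0xF2 = 11110010 → 4-byte char (#5). Advance 4.
Byte at offset 18: 0xE8 = 11101000 → 3-byte char (#6). Advance 3.
Byte at offset 21: 0xC2 = 11000010 → 2-byte char (#7). Advance 2.
Reached end at offset 23 after 7 code points.

7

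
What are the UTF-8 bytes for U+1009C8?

F4 80 A7 88

U+1009C8 = 0x1009C8 = 1051080 decimal. In range U+10000–U+10FFFF → 4-byte form: 11110xxx 10xxxxxx 10xxxxxx 10xxxxxx.
Binary (21 bits): 100000000100111001000.
Split 3+6+6+6: 100 | 000000 | 100111 | 001000.
Byte 1: 11110100 = 0xF4.
Byte 2: 10000000 = 0x80.
Byte 3: 10100111 = 0xA7.
Byte 4: 10001000 = 0x88.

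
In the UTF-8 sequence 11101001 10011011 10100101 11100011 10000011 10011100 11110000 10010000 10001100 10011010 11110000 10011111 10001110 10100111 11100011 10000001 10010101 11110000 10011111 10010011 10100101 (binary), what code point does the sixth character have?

Offset 0: leading byte 0xE9 = 11101001 → 3-byte char #1 = E9 9B A5.
Offset 3: leading byte 0xE3 = 11100011 → 3-byte char #2 = E3 83 9C.
Offset 6: leading byte 0xF0 = 11110000 → 4-byte char #3 = F0 90 8C 9A.
Offset 10: leading byte 0xF0 = 11110000 → 4-byte char #4 = F0 9F 8E A7.
Offset 14: leading byte 0xE3 = 11100011 → 3-byte char #5 = E3 81 95.
Offset 17: leading byte 0xF0 = 11110000 → 4-byte char #6 = F0 9F 93 A5.
Leading byte 0xF0 = 11110000 matches 11110xxx → 4-byte sequence.
Byte 1: 0xF0 = 11110000, payload 000 (3 bits).
Byte 2: 0x9F = 10011111 (10xxxxxx ✓), payload 011111.
Byte 3: 0x93 = 10010011 (10xxxxxx ✓), payload 010011.
Byte 4: 0xA5 = 10100101 (10xxxxxx ✓), payload 100101.
Concatenate: 000011111010011100101 = 0x1F4E5 (21 bits → U+1F4E5).

U+1F4E5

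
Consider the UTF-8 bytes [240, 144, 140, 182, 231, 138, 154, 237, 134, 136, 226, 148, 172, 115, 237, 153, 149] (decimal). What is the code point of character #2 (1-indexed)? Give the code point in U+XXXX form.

Offset 0: leading byte 0xF0 = 11110000 → 4-byte char #1 = F0 90 8C B6.
Offset 4: leading byte 0xE7 = 11100111 → 3-byte char #2 = E7 8A 9A.
Leading byte 0xE7 = 11100111 matches 1110xxxx → 3-byte sequence.
Byte 1: 0xE7 = 11100111, payload 0111 (4 bits).
Byte 2: 0x8A = 10001010 (10xxxxxx ✓), payload 001010.
Byte 3: 0x9A = 10011010 (10xxxxxx ✓), payload 011010.
Concatenate: 0111001010011010 = 0x729A (16 bits → U+729A).

U+729A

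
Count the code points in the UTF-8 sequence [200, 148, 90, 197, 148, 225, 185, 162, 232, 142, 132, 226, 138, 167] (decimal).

6

Byte at offset 0: 0xC8 = 11001000 → 2-byte char (#1). Advance 2.
Byte at offset 2: 0x5A = 01011010 → 1-byte char (#2). Advance 1.
Byte at offset 3: 0xC5 = 11000101 → 2-byte char (#3). Advance 2.
Byte at offset 5: 0xE1 = 11100001 → 3-byte char (#4). Advance 3.
Byte at offset 8: 0xE8 = 11101000 → 3-byte char (#5). Advance 3.
Byte at offset 11: 0xE2 = 11100010 → 3-byte char (#6). Advance 3.
Reached end at offset 14 after 6 code points.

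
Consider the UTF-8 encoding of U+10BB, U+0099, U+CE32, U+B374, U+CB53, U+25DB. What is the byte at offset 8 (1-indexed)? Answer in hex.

0xB2

1-indexed offset 8 is 0-indexed offset 7.
U+10BB → 3-byte form E1 82 BB at offsets 0–2.
U+0099 → 2-byte form C2 99 at offsets 3–4.
U+CE32 → 3-byte form EC B8 B2 at offsets 5–7.
Offset 7 falls in char 3's range; it's byte 3 of EC B8 B2 = 0xB2.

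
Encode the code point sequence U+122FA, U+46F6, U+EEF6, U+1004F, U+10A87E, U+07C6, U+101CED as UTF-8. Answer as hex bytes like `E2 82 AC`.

U+122FA: 4-byte form → F0 92 8B BA.
U+46F6: 3-byte form → E4 9B B6.
U+EEF6: 3-byte form → EE BB B6.
U+1004F: 4-byte form → F0 90 81 8F.
U+10A87E: 4-byte form → F4 8A A1 BE.
U+07C6: 2-byte form → DF 86.
U+101CED: 4-byte form → F4 81 B3 AD.
Concatenated (24 bytes): F0 92 8B BA E4 9B B6 EE BB B6 F0 90 81 8F F4 8A A1 BE DF 86 F4 81 B3 AD.

F0 92 8B BA E4 9B B6 EE BB B6 F0 90 81 8F F4 8A A1 BE DF 86 F4 81 B3 AD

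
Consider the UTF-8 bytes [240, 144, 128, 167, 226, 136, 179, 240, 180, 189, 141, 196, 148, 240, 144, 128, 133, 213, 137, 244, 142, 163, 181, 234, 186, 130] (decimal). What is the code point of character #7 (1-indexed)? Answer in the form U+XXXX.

Offset 0: leading byte 0xF0 = 11110000 → 4-byte char #1 = F0 90 80 A7.
Offset 4: leading byte 0xE2 = 11100010 → 3-byte char #2 = E2 88 B3.
Offset 7: leading byte 0xF0 = 11110000 → 4-byte char #3 = F0 B4 BD 8D.
Offset 11: leading byte 0xC4 = 11000100 → 2-byte char #4 = C4 94.
Offset 13: leading byte 0xF0 = 11110000 → 4-byte char #5 = F0 90 80 85.
Offset 17: leading byte 0xD5 = 11010101 → 2-byte char #6 = D5 89.
Offset 19: leading byte 0xF4 = 11110100 → 4-byte char #7 = F4 8E A3 B5.
Leading byte 0xF4 = 11110100 matches 11110xxx → 4-byte sequence.
Byte 1: 0xF4 = 11110100, payload 100 (3 bits).
Byte 2: 0x8E = 10001110 (10xxxxxx ✓), payload 001110.
Byte 3: 0xA3 = 10100011 (10xxxxxx ✓), payload 100011.
Byte 4: 0xB5 = 10110101 (10xxxxxx ✓), payload 110101.
Concatenate: 100001110100011110101 = 0x10E8F5 (21 bits → U+10E8F5).

U+10E8F5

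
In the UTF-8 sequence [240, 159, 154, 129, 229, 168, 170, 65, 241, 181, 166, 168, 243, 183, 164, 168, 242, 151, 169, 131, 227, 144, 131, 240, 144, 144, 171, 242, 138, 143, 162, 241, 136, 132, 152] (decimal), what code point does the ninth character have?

Offset 0: leading byte 0xF0 = 11110000 → 4-byte char #1 = F0 9F 9A 81.
Offset 4: leading byte 0xE5 = 11100101 → 3-byte char #2 = E5 A8 AA.
Offset 7: leading byte 0x41 = 01000001 → 1-byte char #3 = 41.
Offset 8: leading byte 0xF1 = 11110001 → 4-byte char #4 = F1 B5 A6 A8.
Offset 12: leading byte 0xF3 = 11110011 → 4-byte char #5 = F3 B7 A4 A8.
Offset 16: leading byte 0xF2 = 11110010 → 4-byte char #6 = F2 97 A9 83.
Offset 20: leading byte 0xE3 = 11100011 → 3-byte char #7 = E3 90 83.
Offset 23: leading byte 0xF0 = 11110000 → 4-byte char #8 = F0 90 90 AB.
Offset 27: leading byte 0xF2 = 11110010 → 4-byte char #9 = F2 8A 8F A2.
Leading byte 0xF2 = 11110010 matches 11110xxx → 4-byte sequence.
Byte 1: 0xF2 = 11110010, payload 010 (3 bits).
Byte 2: 0x8A = 10001010 (10xxxxxx ✓), payload 001010.
Byte 3: 0x8F = 10001111 (10xxxxxx ✓), payload 001111.
Byte 4: 0xA2 = 10100010 (10xxxxxx ✓), payload 100010.
Concatenate: 010001010001111100010 = 0x8A3E2 (21 bits → U+8A3E2).

U+8A3E2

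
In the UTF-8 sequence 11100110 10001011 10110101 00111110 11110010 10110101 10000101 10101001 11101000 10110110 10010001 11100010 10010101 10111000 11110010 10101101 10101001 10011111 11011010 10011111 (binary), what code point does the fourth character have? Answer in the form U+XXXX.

U+8D91

Offset 0: leading byte 0xE6 = 11100110 → 3-byte char #1 = E6 8B B5.
Offset 3: leading byte 0x3E = 00111110 → 1-byte char #2 = 3E.
Offset 4: leading byte 0xF2 = 11110010 → 4-byte char #3 = F2 B5 85 A9.
Offset 8: leading byte 0xE8 = 11101000 → 3-byte char #4 = E8 B6 91.
Leading byte 0xE8 = 11101000 matches 1110xxxx → 3-byte sequence.
Byte 1: 0xE8 = 11101000, payload 1000 (4 bits).
Byte 2: 0xB6 = 10110110 (10xxxxxx ✓), payload 110110.
Byte 3: 0x91 = 10010001 (10xxxxxx ✓), payload 010001.
Concatenate: 1000110110010001 = 0x8D91 (16 bits → U+8D91).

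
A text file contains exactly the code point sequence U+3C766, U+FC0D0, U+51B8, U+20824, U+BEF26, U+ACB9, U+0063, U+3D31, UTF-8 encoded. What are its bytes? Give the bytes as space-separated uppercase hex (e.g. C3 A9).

F0 BC 9D A6 F3 BC 83 90 E5 86 B8 F0 A0 A0 A4 F2 BE BC A6 EA B2 B9 63 E3 B4 B1

U+3C766: 4-byte form → F0 BC 9D A6.
U+FC0D0: 4-byte form → F3 BC 83 90.
U+51B8: 3-byte form → E5 86 B8.
U+20824: 4-byte form → F0 A0 A0 A4.
U+BEF26: 4-byte form → F2 BE BC A6.
U+ACB9: 3-byte form → EA B2 B9.
U+0063: 1-byte form → 63.
U+3D31: 3-byte form → E3 B4 B1.
Concatenated (26 bytes): F0 BC 9D A6 F3 BC 83 90 E5 86 B8 F0 A0 A0 A4 F2 BE BC A6 EA B2 B9 63 E3 B4 B1.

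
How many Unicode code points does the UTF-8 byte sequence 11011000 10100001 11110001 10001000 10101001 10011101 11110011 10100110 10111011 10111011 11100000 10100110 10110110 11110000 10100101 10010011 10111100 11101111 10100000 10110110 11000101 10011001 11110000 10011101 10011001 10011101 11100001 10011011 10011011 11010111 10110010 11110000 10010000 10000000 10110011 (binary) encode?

11

Byte at offset 0: 0xD8 = 11011000 → 2-byte char (#1). Advance 2.
Byte at offset 2: 0xF1 = 11110001 → 4-byte char (#2). Advance 4.
Byte at offset 6: 0xF3 = 11110011 → 4-byte char (#3). Advance 4.
Byte at offset 10: 0xE0 = 11100000 → 3-byte char (#4). Advance 3.
Byte at offset 13: 0xF0 = 11110000 → 4-byte char (#5). Advance 4.
Byte at offset 17: 0xEF = 11101111 → 3-byte char (#6). Advance 3.
Byte at offset 20: 0xC5 = 11000101 → 2-byte char (#7). Advance 2.
Byte at offset 22: 0xF0 = 11110000 → 4-byte char (#8). Advance 4.
Byte at offset 26: 0xE1 = 11100001 → 3-byte char (#9). Advance 3.
Byte at offset 29: 0xD7 = 11010111 → 2-byte char (#10). Advance 2.
Byte at offset 31: 0xF0 = 11110000 → 4-byte char (#11). Advance 4.
Reached end at offset 35 after 11 code points.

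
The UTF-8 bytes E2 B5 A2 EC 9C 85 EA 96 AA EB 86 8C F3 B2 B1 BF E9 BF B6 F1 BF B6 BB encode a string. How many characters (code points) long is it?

Byte at offset 0: 0xE2 = 11100010 → 3-byte char (#1). Advance 3.
Byte at offset 3: 0xEC = 11101100 → 3-byte char (#2). Advance 3.
Byte at offset 6: 0xEA = 11101010 → 3-byte char (#3). Advance 3.
Byte at offset 9: 0xEB = 11101011 → 3-byte char (#4). Advance 3.
Byte at offset 12: 0xF3 = 11110011 → 4-byte char (#5). Advance 4.
Byte at offset 16: 0xE9 = 11101001 → 3-byte char (#6). Advance 3.
Byte at offset 19: 0xF1 = 11110001 → 4-byte char (#7). Advance 4.
Reached end at offset 23 after 7 code points.

7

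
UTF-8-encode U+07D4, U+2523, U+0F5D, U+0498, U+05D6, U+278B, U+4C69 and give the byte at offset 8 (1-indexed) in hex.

0x9D

1-indexed offset 8 is 0-indexed offset 7.
U+07D4 → 2-byte form DF 94 at offsets 0–1.
U+2523 → 3-byte form E2 94 A3 at offsets 2–4.
U+0F5D → 3-byte form E0 BD 9D at offsets 5–7.
Offset 7 falls in char 3's range; it's byte 3 of E0 BD 9D = 0x9D.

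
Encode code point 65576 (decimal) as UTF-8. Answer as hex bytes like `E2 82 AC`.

U+10028 = 0x10028 = 65576 decimal. In range U+10000–U+10FFFF → 4-byte form: 11110xxx 10xxxxxx 10xxxxxx 10xxxxxx.
Binary (21 bits): 000010000000000101000.
Split 3+6+6+6: 000 | 010000 | 000000 | 101000.
Byte 1: 11110000 = 0xF0.
Byte 2: 10010000 = 0x90.
Byte 3: 10000000 = 0x80.
Byte 4: 10101000 = 0xA8.

F0 90 80 A8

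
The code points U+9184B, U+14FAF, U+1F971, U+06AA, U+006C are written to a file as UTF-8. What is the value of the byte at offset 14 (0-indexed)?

0x6C

U+9184B → 4-byte form F2 91 A1 8B at offsets 0–3.
U+14FAF → 4-byte form F0 94 BE AF at offsets 4–7.
U+1F971 → 4-byte form F0 9F A5 B1 at offsets 8–11.
U+06AA → 2-byte form DA AA at offsets 12–13.
U+006C → 1-byte form 6C at offsets 14–14.
Offset 14 falls in char 5's range; it's byte 1 of 6C = 0x6C.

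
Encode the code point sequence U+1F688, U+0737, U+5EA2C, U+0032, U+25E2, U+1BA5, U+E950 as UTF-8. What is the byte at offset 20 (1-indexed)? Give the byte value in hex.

1-indexed offset 20 is 0-indexed offset 19.
U+1F688 → 4-byte form F0 9F 9A 88 at offsets 0–3.
U+0737 → 2-byte form DC B7 at offsets 4–5.
U+5EA2C → 4-byte form F1 9E A8 AC at offsets 6–9.
U+0032 → 1-byte form 32 at offsets 10–10.
U+25E2 → 3-byte form E2 97 A2 at offsets 11–13.
U+1BA5 → 3-byte form E1 AE A5 at offsets 14–16.
U+E950 → 3-byte form EE A5 90 at offsets 17–19.
Offset 19 falls in char 7's range; it's byte 3 of EE A5 90 = 0x90.

0x90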